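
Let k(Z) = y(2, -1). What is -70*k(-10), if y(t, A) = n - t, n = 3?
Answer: -70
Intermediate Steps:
y(t, A) = 3 - t
k(Z) = 1 (k(Z) = 3 - 1*2 = 3 - 2 = 1)
-70*k(-10) = -70*1 = -70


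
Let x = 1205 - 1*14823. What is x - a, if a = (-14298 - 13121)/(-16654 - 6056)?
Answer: -309292199/22710 ≈ -13619.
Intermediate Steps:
x = -13618 (x = 1205 - 14823 = -13618)
a = 27419/22710 (a = -27419/(-22710) = -27419*(-1/22710) = 27419/22710 ≈ 1.2074)
x - a = -13618 - 1*27419/22710 = -13618 - 27419/22710 = -309292199/22710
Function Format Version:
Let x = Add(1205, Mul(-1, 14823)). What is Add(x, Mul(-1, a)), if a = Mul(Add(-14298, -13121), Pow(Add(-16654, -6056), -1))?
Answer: Rational(-309292199, 22710) ≈ -13619.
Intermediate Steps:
x = -13618 (x = Add(1205, -14823) = -13618)
a = Rational(27419, 22710) (a = Mul(-27419, Pow(-22710, -1)) = Mul(-27419, Rational(-1, 22710)) = Rational(27419, 22710) ≈ 1.2074)
Add(x, Mul(-1, a)) = Add(-13618, Mul(-1, Rational(27419, 22710))) = Add(-13618, Rational(-27419, 22710)) = Rational(-309292199, 22710)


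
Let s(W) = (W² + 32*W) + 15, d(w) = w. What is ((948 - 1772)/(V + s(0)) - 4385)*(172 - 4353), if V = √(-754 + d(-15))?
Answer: 9137680025/497 - 1722572*I*√769/497 ≈ 1.8386e+7 - 96114.0*I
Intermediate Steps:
s(W) = 15 + W² + 32*W
V = I*√769 (V = √(-754 - 15) = √(-769) = I*√769 ≈ 27.731*I)
((948 - 1772)/(V + s(0)) - 4385)*(172 - 4353) = ((948 - 1772)/(I*√769 + (15 + 0² + 32*0)) - 4385)*(172 - 4353) = (-824/(I*√769 + (15 + 0 + 0)) - 4385)*(-4181) = (-824/(I*√769 + 15) - 4385)*(-4181) = (-824/(15 + I*√769) - 4385)*(-4181) = (-4385 - 824/(15 + I*√769))*(-4181) = 18333685 + 3445144/(15 + I*√769)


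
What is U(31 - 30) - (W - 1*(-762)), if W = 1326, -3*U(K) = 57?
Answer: -2107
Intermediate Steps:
U(K) = -19 (U(K) = -⅓*57 = -19)
U(31 - 30) - (W - 1*(-762)) = -19 - (1326 - 1*(-762)) = -19 - (1326 + 762) = -19 - 1*2088 = -19 - 2088 = -2107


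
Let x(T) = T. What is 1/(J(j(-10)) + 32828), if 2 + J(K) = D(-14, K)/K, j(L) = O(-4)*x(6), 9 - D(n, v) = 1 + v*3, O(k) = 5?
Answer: 15/492349 ≈ 3.0466e-5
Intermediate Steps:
D(n, v) = 8 - 3*v (D(n, v) = 9 - (1 + v*3) = 9 - (1 + 3*v) = 9 + (-1 - 3*v) = 8 - 3*v)
j(L) = 30 (j(L) = 5*6 = 30)
J(K) = -2 + (8 - 3*K)/K
1/(J(j(-10)) + 32828) = 1/((-5 + 8/30) + 32828) = 1/((-5 + 8*(1/30)) + 32828) = 1/((-5 + 4/15) + 32828) = 1/(-71/15 + 32828) = 1/(492349/15) = 15/492349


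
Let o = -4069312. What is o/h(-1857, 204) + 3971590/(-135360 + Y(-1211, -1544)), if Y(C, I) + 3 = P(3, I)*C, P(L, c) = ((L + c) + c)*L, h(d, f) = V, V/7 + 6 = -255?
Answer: 7510746199139/3371558589 ≈ 2227.7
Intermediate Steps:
V = -1827 (V = -42 + 7*(-255) = -42 - 1785 = -1827)
h(d, f) = -1827
P(L, c) = L*(L + 2*c) (P(L, c) = (L + 2*c)*L = L*(L + 2*c))
Y(C, I) = -3 + C*(9 + 6*I) (Y(C, I) = -3 + (3*(3 + 2*I))*C = -3 + (9 + 6*I)*C = -3 + C*(9 + 6*I))
o/h(-1857, 204) + 3971590/(-135360 + Y(-1211, -1544)) = -4069312/(-1827) + 3971590/(-135360 + (-3 + 3*(-1211)*(3 + 2*(-1544)))) = -4069312*(-1/1827) + 3971590/(-135360 + (-3 + 3*(-1211)*(3 - 3088))) = 4069312/1827 + 3971590/(-135360 + (-3 + 3*(-1211)*(-3085))) = 4069312/1827 + 3971590/(-135360 + (-3 + 11207805)) = 4069312/1827 + 3971590/(-135360 + 11207802) = 4069312/1827 + 3971590/11072442 = 4069312/1827 + 3971590*(1/11072442) = 4069312/1827 + 1985795/5536221 = 7510746199139/3371558589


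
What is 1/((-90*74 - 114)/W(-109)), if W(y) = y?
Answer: 109/6774 ≈ 0.016091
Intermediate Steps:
1/((-90*74 - 114)/W(-109)) = 1/((-90*74 - 114)/(-109)) = 1/((-6660 - 114)*(-1/109)) = 1/(-6774*(-1/109)) = 1/(6774/109) = 109/6774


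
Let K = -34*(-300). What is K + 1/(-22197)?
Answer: 226409399/22197 ≈ 10200.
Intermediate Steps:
K = 10200
K + 1/(-22197) = 10200 + 1/(-22197) = 10200 - 1/22197 = 226409399/22197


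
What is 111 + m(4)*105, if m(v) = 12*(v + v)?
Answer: 10191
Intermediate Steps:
m(v) = 24*v (m(v) = 12*(2*v) = 24*v)
111 + m(4)*105 = 111 + (24*4)*105 = 111 + 96*105 = 111 + 10080 = 10191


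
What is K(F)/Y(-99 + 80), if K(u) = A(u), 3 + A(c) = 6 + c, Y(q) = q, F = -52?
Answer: 49/19 ≈ 2.5789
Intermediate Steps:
A(c) = 3 + c (A(c) = -3 + (6 + c) = 3 + c)
K(u) = 3 + u
K(F)/Y(-99 + 80) = (3 - 52)/(-99 + 80) = -49/(-19) = -49*(-1/19) = 49/19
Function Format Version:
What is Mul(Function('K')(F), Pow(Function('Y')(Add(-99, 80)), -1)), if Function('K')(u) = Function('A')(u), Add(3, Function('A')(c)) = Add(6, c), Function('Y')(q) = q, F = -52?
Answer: Rational(49, 19) ≈ 2.5789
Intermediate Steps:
Function('A')(c) = Add(3, c) (Function('A')(c) = Add(-3, Add(6, c)) = Add(3, c))
Function('K')(u) = Add(3, u)
Mul(Function('K')(F), Pow(Function('Y')(Add(-99, 80)), -1)) = Mul(Add(3, -52), Pow(Add(-99, 80), -1)) = Mul(-49, Pow(-19, -1)) = Mul(-49, Rational(-1, 19)) = Rational(49, 19)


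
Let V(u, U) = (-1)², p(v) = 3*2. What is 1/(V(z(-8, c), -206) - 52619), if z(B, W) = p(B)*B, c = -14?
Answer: -1/52618 ≈ -1.9005e-5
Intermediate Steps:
p(v) = 6
z(B, W) = 6*B
V(u, U) = 1
1/(V(z(-8, c), -206) - 52619) = 1/(1 - 52619) = 1/(-52618) = -1/52618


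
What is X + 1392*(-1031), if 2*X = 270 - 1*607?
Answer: -2870641/2 ≈ -1.4353e+6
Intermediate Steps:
X = -337/2 (X = (270 - 1*607)/2 = (270 - 607)/2 = (½)*(-337) = -337/2 ≈ -168.50)
X + 1392*(-1031) = -337/2 + 1392*(-1031) = -337/2 - 1435152 = -2870641/2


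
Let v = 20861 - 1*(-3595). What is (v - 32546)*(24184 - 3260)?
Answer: -169275160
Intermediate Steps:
v = 24456 (v = 20861 + 3595 = 24456)
(v - 32546)*(24184 - 3260) = (24456 - 32546)*(24184 - 3260) = -8090*20924 = -169275160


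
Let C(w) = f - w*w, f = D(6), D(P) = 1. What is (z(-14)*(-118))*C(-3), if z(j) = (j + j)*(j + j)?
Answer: 740096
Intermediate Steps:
f = 1
z(j) = 4*j² (z(j) = (2*j)*(2*j) = 4*j²)
C(w) = 1 - w² (C(w) = 1 - w*w = 1 - w²)
(z(-14)*(-118))*C(-3) = ((4*(-14)²)*(-118))*(1 - 1*(-3)²) = ((4*196)*(-118))*(1 - 1*9) = (784*(-118))*(1 - 9) = -92512*(-8) = 740096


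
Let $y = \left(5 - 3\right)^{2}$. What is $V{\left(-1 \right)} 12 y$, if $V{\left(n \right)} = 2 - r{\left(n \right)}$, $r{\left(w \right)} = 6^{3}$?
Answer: $-10272$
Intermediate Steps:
$r{\left(w \right)} = 216$
$V{\left(n \right)} = -214$ ($V{\left(n \right)} = 2 - 216 = -214$)
$y = 4$ ($y = 2^{2} = 4$)
$V{\left(-1 \right)} 12 y = \left(-214\right) 12 \cdot 4 = \left(-2568\right) 4 = -10272$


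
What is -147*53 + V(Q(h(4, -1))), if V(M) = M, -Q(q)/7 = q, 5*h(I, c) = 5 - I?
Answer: -38962/5 ≈ -7792.4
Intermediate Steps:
h(I, c) = 1 - I/5 (h(I, c) = (5 - I)/5 = 1 - I/5)
Q(q) = -7*q
-147*53 + V(Q(h(4, -1))) = -147*53 - 7*(1 - ⅕*4) = -7791 - 7*(1 - ⅘) = -7791 - 7*⅕ = -7791 - 7/5 = -38962/5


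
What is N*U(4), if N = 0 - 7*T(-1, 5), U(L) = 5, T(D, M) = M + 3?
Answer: -280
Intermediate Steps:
T(D, M) = 3 + M
N = -56 (N = 0 - 7*(3 + 5) = 0 - 7*8 = 0 - 56 = -56)
N*U(4) = -56*5 = -280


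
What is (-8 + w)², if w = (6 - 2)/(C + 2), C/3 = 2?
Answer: 225/4 ≈ 56.250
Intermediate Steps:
C = 6 (C = 3*2 = 6)
w = ½ (w = (6 - 2)/(6 + 2) = 4/8 = 4*(⅛) = ½ ≈ 0.50000)
(-8 + w)² = (-8 + ½)² = (-15/2)² = 225/4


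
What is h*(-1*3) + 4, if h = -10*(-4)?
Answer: -116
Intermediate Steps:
h = 40
h*(-1*3) + 4 = 40*(-1*3) + 4 = 40*(-3) + 4 = -120 + 4 = -116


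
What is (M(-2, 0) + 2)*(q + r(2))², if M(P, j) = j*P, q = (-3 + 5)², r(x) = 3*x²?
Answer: 512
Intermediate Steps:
q = 4 (q = 2² = 4)
M(P, j) = P*j
(M(-2, 0) + 2)*(q + r(2))² = (-2*0 + 2)*(4 + 3*2²)² = (0 + 2)*(4 + 3*4)² = 2*(4 + 12)² = 2*16² = 2*256 = 512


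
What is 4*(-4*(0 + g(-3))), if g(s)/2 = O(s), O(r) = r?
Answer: 96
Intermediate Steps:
g(s) = 2*s
4*(-4*(0 + g(-3))) = 4*(-4*(0 + 2*(-3))) = 4*(-4*(0 - 6)) = 4*(-4*(-6)) = 4*24 = 96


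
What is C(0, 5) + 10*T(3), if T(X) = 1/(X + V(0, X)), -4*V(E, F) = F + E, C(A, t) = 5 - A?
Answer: 85/9 ≈ 9.4444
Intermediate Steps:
V(E, F) = -E/4 - F/4 (V(E, F) = -(F + E)/4 = -(E + F)/4 = -E/4 - F/4)
T(X) = 4/(3*X) (T(X) = 1/(X + (-1/4*0 - X/4)) = 1/(X + (0 - X/4)) = 1/(X - X/4) = 1/(3*X/4) = 4/(3*X))
C(0, 5) + 10*T(3) = (5 - 1*0) + 10*((4/3)/3) = (5 + 0) + 10*((4/3)*(1/3)) = 5 + 10*(4/9) = 5 + 40/9 = 85/9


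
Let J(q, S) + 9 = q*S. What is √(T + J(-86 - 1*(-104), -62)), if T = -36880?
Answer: I*√38005 ≈ 194.95*I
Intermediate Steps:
J(q, S) = -9 + S*q (J(q, S) = -9 + q*S = -9 + S*q)
√(T + J(-86 - 1*(-104), -62)) = √(-36880 + (-9 - 62*(-86 - 1*(-104)))) = √(-36880 + (-9 - 62*(-86 + 104))) = √(-36880 + (-9 - 62*18)) = √(-36880 + (-9 - 1116)) = √(-36880 - 1125) = √(-38005) = I*√38005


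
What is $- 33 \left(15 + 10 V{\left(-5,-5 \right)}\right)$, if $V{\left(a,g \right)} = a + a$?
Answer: $2805$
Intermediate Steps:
$V{\left(a,g \right)} = 2 a$
$- 33 \left(15 + 10 V{\left(-5,-5 \right)}\right) = - 33 \left(15 + 10 \cdot 2 \left(-5\right)\right) = - 33 \left(15 + 10 \left(-10\right)\right) = - 33 \left(15 - 100\right) = \left(-33\right) \left(-85\right) = 2805$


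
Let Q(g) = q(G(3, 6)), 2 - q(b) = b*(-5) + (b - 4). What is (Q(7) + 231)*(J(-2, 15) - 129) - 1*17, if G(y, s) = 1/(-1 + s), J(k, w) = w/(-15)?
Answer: -30931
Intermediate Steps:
J(k, w) = -w/15 (J(k, w) = w*(-1/15) = -w/15)
q(b) = 6 + 4*b (q(b) = 2 - (b*(-5) + (b - 4)) = 2 - (-5*b + (-4 + b)) = 2 - (-4 - 4*b) = 2 + (4 + 4*b) = 6 + 4*b)
Q(g) = 34/5 (Q(g) = 6 + 4/(-1 + 6) = 6 + 4/5 = 6 + 4*(⅕) = 6 + ⅘ = 34/5)
(Q(7) + 231)*(J(-2, 15) - 129) - 1*17 = (34/5 + 231)*(-1/15*15 - 129) - 1*17 = 1189*(-1 - 129)/5 - 17 = (1189/5)*(-130) - 17 = -30914 - 17 = -30931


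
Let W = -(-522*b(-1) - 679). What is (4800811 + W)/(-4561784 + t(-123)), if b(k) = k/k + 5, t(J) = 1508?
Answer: -2402311/2280138 ≈ -1.0536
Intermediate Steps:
b(k) = 6 (b(k) = 1 + 5 = 6)
W = 3811 (W = -(-522*6 - 679) = -(-3132 - 679) = -1*(-3811) = 3811)
(4800811 + W)/(-4561784 + t(-123)) = (4800811 + 3811)/(-4561784 + 1508) = 4804622/(-4560276) = 4804622*(-1/4560276) = -2402311/2280138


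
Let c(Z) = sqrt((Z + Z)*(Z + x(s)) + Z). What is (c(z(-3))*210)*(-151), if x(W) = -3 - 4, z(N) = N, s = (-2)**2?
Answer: -31710*sqrt(57) ≈ -2.3941e+5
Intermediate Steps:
s = 4
x(W) = -7
c(Z) = sqrt(Z + 2*Z*(-7 + Z)) (c(Z) = sqrt((Z + Z)*(Z - 7) + Z) = sqrt((2*Z)*(-7 + Z) + Z) = sqrt(2*Z*(-7 + Z) + Z) = sqrt(Z + 2*Z*(-7 + Z)))
(c(z(-3))*210)*(-151) = (sqrt(-3*(-13 + 2*(-3)))*210)*(-151) = (sqrt(-3*(-13 - 6))*210)*(-151) = (sqrt(-3*(-19))*210)*(-151) = (sqrt(57)*210)*(-151) = (210*sqrt(57))*(-151) = -31710*sqrt(57)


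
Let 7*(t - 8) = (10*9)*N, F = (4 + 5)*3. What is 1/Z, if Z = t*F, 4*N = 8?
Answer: 7/6372 ≈ 0.0010986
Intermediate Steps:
N = 2 (N = (¼)*8 = 2)
F = 27 (F = 9*3 = 27)
t = 236/7 (t = 8 + ((10*9)*2)/7 = 8 + (90*2)/7 = 8 + (⅐)*180 = 8 + 180/7 = 236/7 ≈ 33.714)
Z = 6372/7 (Z = (236/7)*27 = 6372/7 ≈ 910.29)
1/Z = 1/(6372/7) = 7/6372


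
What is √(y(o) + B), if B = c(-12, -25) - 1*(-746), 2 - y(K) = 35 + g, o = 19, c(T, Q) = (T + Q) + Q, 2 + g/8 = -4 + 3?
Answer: 15*√3 ≈ 25.981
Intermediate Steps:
g = -24 (g = -16 + 8*(-4 + 3) = -16 + 8*(-1) = -16 - 8 = -24)
c(T, Q) = T + 2*Q (c(T, Q) = (Q + T) + Q = T + 2*Q)
y(K) = -9 (y(K) = 2 - (35 - 24) = 2 - 1*11 = 2 - 11 = -9)
B = 684 (B = (-12 + 2*(-25)) - 1*(-746) = (-12 - 50) + 746 = -62 + 746 = 684)
√(y(o) + B) = √(-9 + 684) = √675 = 15*√3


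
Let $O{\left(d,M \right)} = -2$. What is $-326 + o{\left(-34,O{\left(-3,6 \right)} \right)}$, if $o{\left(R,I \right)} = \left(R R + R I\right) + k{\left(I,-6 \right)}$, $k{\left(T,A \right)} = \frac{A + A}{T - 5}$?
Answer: $\frac{6298}{7} \approx 899.71$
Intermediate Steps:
$k{\left(T,A \right)} = \frac{2 A}{-5 + T}$
$o{\left(R,I \right)} = R^{2} - \frac{12}{-5 + I} + I R$ ($o{\left(R,I \right)} = \left(R R + R I\right) + 2 \left(-6\right) \frac{1}{-5 + I} = \left(R^{2} + I R\right) - \frac{12}{-5 + I} = R^{2} - \frac{12}{-5 + I} + I R$)
$-326 + o{\left(-34,O{\left(-3,6 \right)} \right)} = -326 + \frac{-12 - 34 \left(-5 - 2\right) \left(-2 - 34\right)}{-5 - 2} = -326 + \frac{-12 - \left(-238\right) \left(-36\right)}{-7} = -326 - \frac{-12 - 8568}{7} = -326 - - \frac{8580}{7} = -326 + \frac{8580}{7} = \frac{6298}{7}$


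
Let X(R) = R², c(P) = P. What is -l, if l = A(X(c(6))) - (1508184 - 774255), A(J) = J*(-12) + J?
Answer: 734325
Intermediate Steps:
A(J) = -11*J (A(J) = -12*J + J = -11*J)
l = -734325 (l = -11*6² - (1508184 - 774255) = -11*36 - 1*733929 = -396 - 733929 = -734325)
-l = -1*(-734325) = 734325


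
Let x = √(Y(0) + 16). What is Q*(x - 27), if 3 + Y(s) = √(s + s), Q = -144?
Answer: 3888 - 144*√13 ≈ 3368.8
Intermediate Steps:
Y(s) = -3 + √2*√s (Y(s) = -3 + √(s + s) = -3 + √(2*s) = -3 + √2*√s)
x = √13 (x = √((-3 + √2*√0) + 16) = √((-3 + √2*0) + 16) = √((-3 + 0) + 16) = √(-3 + 16) = √13 ≈ 3.6056)
Q*(x - 27) = -144*(√13 - 27) = -144*(-27 + √13) = 3888 - 144*√13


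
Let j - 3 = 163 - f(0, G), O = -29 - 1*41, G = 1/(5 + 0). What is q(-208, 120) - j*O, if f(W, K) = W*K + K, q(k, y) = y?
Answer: 11726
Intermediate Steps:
G = 1/5 ≈ 0.20000
f(W, K) = K + K*W (f(W, K) = K*W + K = K + K*W)
O = -70 (O = -29 - 41 = -70)
j = 829/5 (j = 3 + (163 - (1 + 0)/5) = 3 + (163 - 1/5) = 3 + 814/5 = 829/5 ≈ 165.80)
q(-208, 120) - j*O = 120 - 829*(-70)/5 = 120 - 1*(-11606) = 120 + 11606 = 11726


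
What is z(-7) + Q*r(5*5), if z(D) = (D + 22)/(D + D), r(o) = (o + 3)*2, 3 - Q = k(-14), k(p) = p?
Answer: 13313/14 ≈ 950.93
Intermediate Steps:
Q = 17 (Q = 3 - 1*(-14) = 3 + 14 = 17)
r(o) = 6 + 2*o (r(o) = (3 + o)*2 = 6 + 2*o)
z(D) = (22 + D)/(2*D) (z(D) = (22 + D)/((2*D)) = (22 + D)*(1/(2*D)) = (22 + D)/(2*D))
z(-7) + Q*r(5*5) = (½)*(22 - 7)/(-7) + 17*(6 + 2*(5*5)) = (½)*(-⅐)*15 + 17*(6 + 2*25) = -15/14 + 17*(6 + 50) = -15/14 + 17*56 = -15/14 + 952 = 13313/14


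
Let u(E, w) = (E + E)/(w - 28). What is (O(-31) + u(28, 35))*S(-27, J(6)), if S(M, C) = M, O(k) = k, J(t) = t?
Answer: 621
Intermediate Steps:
u(E, w) = 2*E/(-28 + w) (u(E, w) = (2*E)/(-28 + w) = 2*E/(-28 + w))
(O(-31) + u(28, 35))*S(-27, J(6)) = (-31 + 2*28/(-28 + 35))*(-27) = (-31 + 2*28/7)*(-27) = (-31 + 2*28*(1/7))*(-27) = (-31 + 8)*(-27) = -23*(-27) = 621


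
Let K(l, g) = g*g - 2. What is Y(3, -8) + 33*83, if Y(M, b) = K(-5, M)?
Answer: 2746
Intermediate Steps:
K(l, g) = -2 + g² (K(l, g) = g² - 2 = -2 + g²)
Y(M, b) = -2 + M²
Y(3, -8) + 33*83 = (-2 + 3²) + 33*83 = (-2 + 9) + 2739 = 7 + 2739 = 2746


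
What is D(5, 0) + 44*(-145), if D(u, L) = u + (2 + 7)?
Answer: -6366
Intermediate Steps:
D(u, L) = 9 + u (D(u, L) = u + 9 = 9 + u)
D(5, 0) + 44*(-145) = (9 + 5) + 44*(-145) = 14 - 6380 = -6366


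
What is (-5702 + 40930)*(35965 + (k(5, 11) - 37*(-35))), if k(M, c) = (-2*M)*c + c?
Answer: 1309107708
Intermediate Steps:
k(M, c) = c - 2*M*c (k(M, c) = -2*M*c + c = c - 2*M*c)
(-5702 + 40930)*(35965 + (k(5, 11) - 37*(-35))) = (-5702 + 40930)*(35965 + (11*(1 - 2*5) - 37*(-35))) = 35228*(35965 + (11*(1 - 10) + 1295)) = 35228*(35965 + (11*(-9) + 1295)) = 35228*(35965 + (-99 + 1295)) = 35228*(35965 + 1196) = 35228*37161 = 1309107708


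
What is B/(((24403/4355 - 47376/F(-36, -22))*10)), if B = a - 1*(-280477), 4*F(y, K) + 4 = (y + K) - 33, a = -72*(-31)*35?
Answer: 5934421753/331043282 ≈ 17.926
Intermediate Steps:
a = 78120 (a = 2232*35 = 78120)
F(y, K) = -37/4 + K/4 + y/4 (F(y, K) = -1 + ((y + K) - 33)/4 = -1 + ((K + y) - 33)/4 = -1 + (-33 + K + y)/4 = -1 + (-33/4 + K/4 + y/4) = -37/4 + K/4 + y/4)
B = 358597 (B = 78120 - 1*(-280477) = 78120 + 280477 = 358597)
B/(((24403/4355 - 47376/F(-36, -22))*10)) = 358597/(((24403/4355 - 47376/(-37/4 + (¼)*(-22) + (¼)*(-36)))*10)) = 358597/(((24403*(1/4355) - 47376/(-37/4 - 11/2 - 9))*10)) = 358597/(((24403/4355 - 47376/(-95/4))*10)) = 358597/(((24403/4355 - 47376*(-4/95))*10)) = 358597/(((24403/4355 + 189504/95)*10)) = 358597/(((165521641/82745)*10)) = 358597/(331043282/16549) = 358597*(16549/331043282) = 5934421753/331043282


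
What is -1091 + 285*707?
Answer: 200404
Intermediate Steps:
-1091 + 285*707 = -1091 + 201495 = 200404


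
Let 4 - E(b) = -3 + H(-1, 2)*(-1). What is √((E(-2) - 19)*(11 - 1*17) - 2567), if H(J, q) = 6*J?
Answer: I*√2459 ≈ 49.588*I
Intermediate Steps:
E(b) = 1 (E(b) = 4 - (-3 + (6*(-1))*(-1)) = 4 - (-3 - 6*(-1)) = 4 - (-3 + 6) = 4 - 1*3 = 4 - 3 = 1)
√((E(-2) - 19)*(11 - 1*17) - 2567) = √((1 - 19)*(11 - 1*17) - 2567) = √(-18*(11 - 17) - 2567) = √(-18*(-6) - 2567) = √(108 - 2567) = √(-2459) = I*√2459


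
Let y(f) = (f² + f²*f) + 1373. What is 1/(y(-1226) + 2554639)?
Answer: -1/1838712088 ≈ -5.4386e-10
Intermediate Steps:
y(f) = 1373 + f² + f³ (y(f) = (f² + f³) + 1373 = 1373 + f² + f³)
1/(y(-1226) + 2554639) = 1/((1373 + (-1226)² + (-1226)³) + 2554639) = 1/((1373 + 1503076 - 1842771176) + 2554639) = 1/(-1841266727 + 2554639) = 1/(-1838712088) = -1/1838712088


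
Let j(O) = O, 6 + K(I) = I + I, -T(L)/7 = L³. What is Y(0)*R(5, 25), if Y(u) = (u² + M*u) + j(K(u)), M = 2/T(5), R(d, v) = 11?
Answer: -66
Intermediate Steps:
T(L) = -7*L³
K(I) = -6 + 2*I (K(I) = -6 + (I + I) = -6 + 2*I)
M = -2/875 (M = 2/(-7*5³) = 2/(-7*125) = 2/(-875) = -1/875*2 = -2/875 ≈ -0.0022857)
Y(u) = -6 + u² + 1748*u/875 (Y(u) = (u² - 2*u/875) + (-6 + 2*u) = -6 + u² + 1748*u/875)
Y(0)*R(5, 25) = (-6 + 0² + (1748/875)*0)*11 = (-6 + 0 + 0)*11 = -6*11 = -66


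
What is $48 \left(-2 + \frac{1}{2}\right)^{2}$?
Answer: $108$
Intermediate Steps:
$48 \left(-2 + \frac{1}{2}\right)^{2} = 48 \left(- \frac{3}{2}\right)^{2} = 48 \cdot \frac{9}{4} = 108$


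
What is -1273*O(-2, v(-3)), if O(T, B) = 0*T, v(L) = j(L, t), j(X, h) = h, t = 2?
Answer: 0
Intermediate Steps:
v(L) = 2
O(T, B) = 0
-1273*O(-2, v(-3)) = -1273*0 = 0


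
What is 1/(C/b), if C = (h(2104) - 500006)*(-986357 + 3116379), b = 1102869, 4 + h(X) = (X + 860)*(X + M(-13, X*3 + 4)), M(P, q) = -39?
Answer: 367623/3990702718100 ≈ 9.2120e-8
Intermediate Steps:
h(X) = -4 + (-39 + X)*(860 + X) (h(X) = -4 + (X + 860)*(X - 39) = -4 + (860 + X)*(-39 + X) = -4 + (-39 + X)*(860 + X))
C = 11972108154300 (C = ((-33544 + 2104² + 821*2104) - 500006)*(-986357 + 3116379) = ((-33544 + 4426816 + 1727384) - 500006)*2130022 = (6120656 - 500006)*2130022 = 5620650*2130022 = 11972108154300)
1/(C/b) = 1/(11972108154300/1102869) = 1/(11972108154300*(1/1102869)) = 1/(3990702718100/367623) = 367623/3990702718100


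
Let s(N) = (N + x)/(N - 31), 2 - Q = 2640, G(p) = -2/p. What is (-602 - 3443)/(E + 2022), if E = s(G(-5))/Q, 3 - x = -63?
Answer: -163261863/81610784 ≈ -2.0005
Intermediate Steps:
Q = -2638 (Q = 2 - 1*2640 = 2 - 2640 = -2638)
x = 66 (x = 3 - 1*(-63) = 3 + 63 = 66)
s(N) = (66 + N)/(-31 + N) (s(N) = (N + 66)/(N - 31) = (66 + N)/(-31 + N))
E = 166/201807 (E = ((66 - 2/(-5))/(-31 - 2/(-5)))/(-2638) = ((66 - 2*(-⅕))/(-31 - 2*(-⅕)))*(-1/2638) = ((66 + ⅖)/(-31 + ⅖))*(-1/2638) = ((332/5)/(-153/5))*(-1/2638) = -5/153*332/5*(-1/2638) = -332/153*(-1/2638) = 166/201807 ≈ 0.00082257)
(-602 - 3443)/(E + 2022) = (-602 - 3443)/(166/201807 + 2022) = -4045/408053920/201807 = -4045*201807/408053920 = -163261863/81610784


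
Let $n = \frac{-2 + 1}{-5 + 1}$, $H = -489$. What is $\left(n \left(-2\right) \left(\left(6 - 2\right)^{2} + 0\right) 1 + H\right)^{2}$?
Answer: $247009$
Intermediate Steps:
$n = \frac{1}{4}$ ($n = - \frac{1}{-4} = \left(-1\right) \left(- \frac{1}{4}\right) = \frac{1}{4} \approx 0.25$)
$\left(n \left(-2\right) \left(\left(6 - 2\right)^{2} + 0\right) 1 + H\right)^{2} = \left(\frac{1}{4} \left(-2\right) \left(\left(6 - 2\right)^{2} + 0\right) 1 - 489\right)^{2} = \left(- \frac{\left(4^{2} + 0\right) 1}{2} - 489\right)^{2} = \left(- \frac{\left(16 + 0\right) 1}{2} - 489\right)^{2} = \left(- \frac{16 \cdot 1}{2} - 489\right)^{2} = \left(\left(- \frac{1}{2}\right) 16 - 489\right)^{2} = \left(-8 - 489\right)^{2} = \left(-497\right)^{2} = 247009$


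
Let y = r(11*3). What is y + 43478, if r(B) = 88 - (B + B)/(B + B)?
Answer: 43565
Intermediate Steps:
r(B) = 87 (r(B) = 88 - 2*B/(2*B) = 88 - 2*B*1/(2*B) = 88 - 1*1 = 88 - 1 = 87)
y = 87
y + 43478 = 87 + 43478 = 43565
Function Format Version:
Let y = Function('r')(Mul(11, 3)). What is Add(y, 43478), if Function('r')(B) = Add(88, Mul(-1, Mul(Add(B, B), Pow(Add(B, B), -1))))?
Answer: 43565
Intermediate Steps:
Function('r')(B) = 87 (Function('r')(B) = Add(88, Mul(-1, Mul(Mul(2, B), Pow(Mul(2, B), -1)))) = Add(88, Mul(-1, Mul(Mul(2, B), Mul(Rational(1, 2), Pow(B, -1))))) = Add(88, Mul(-1, 1)) = Add(88, -1) = 87)
y = 87
Add(y, 43478) = Add(87, 43478) = 43565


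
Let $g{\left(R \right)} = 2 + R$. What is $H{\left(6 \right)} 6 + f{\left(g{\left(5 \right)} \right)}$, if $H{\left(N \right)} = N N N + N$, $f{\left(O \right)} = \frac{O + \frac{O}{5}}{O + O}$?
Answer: $\frac{6663}{5} \approx 1332.6$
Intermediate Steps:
$f{\left(O \right)} = \frac{3}{5}$ ($f{\left(O \right)} = \frac{O + O \frac{1}{5}}{2 O} = \left(O + \frac{O}{5}\right) \frac{1}{2 O} = \frac{6 O}{5} \frac{1}{2 O} = \frac{3}{5}$)
$H{\left(N \right)} = N + N^{3}$ ($H{\left(N \right)} = N N^{2} + N = N^{3} + N = N + N^{3}$)
$H{\left(6 \right)} 6 + f{\left(g{\left(5 \right)} \right)} = \left(6 + 6^{3}\right) 6 + \frac{3}{5} = \left(6 + 216\right) 6 + \frac{3}{5} = 222 \cdot 6 + \frac{3}{5} = 1332 + \frac{3}{5} = \frac{6663}{5}$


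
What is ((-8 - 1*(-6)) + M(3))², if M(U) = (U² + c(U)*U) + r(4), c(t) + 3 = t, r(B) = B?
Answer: 121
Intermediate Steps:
c(t) = -3 + t
M(U) = 4 + U² + U*(-3 + U) (M(U) = (U² + (-3 + U)*U) + 4 = (U² + U*(-3 + U)) + 4 = 4 + U² + U*(-3 + U))
((-8 - 1*(-6)) + M(3))² = ((-8 - 1*(-6)) + (4 + 3² + 3*(-3 + 3)))² = ((-8 + 6) + (4 + 9 + 3*0))² = (-2 + (4 + 9 + 0))² = (-2 + 13)² = 11² = 121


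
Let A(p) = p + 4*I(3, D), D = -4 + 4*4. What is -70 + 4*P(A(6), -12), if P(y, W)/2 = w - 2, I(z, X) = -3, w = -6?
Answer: -134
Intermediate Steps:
D = 12 (D = -4 + 16 = 12)
A(p) = -12 + p (A(p) = p + 4*(-3) = p - 12 = -12 + p)
P(y, W) = -16 (P(y, W) = 2*(-6 - 2) = 2*(-8) = -16)
-70 + 4*P(A(6), -12) = -70 + 4*(-16) = -70 - 64 = -134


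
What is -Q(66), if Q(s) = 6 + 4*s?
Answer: -270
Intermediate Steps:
-Q(66) = -(6 + 4*66) = -(6 + 264) = -1*270 = -270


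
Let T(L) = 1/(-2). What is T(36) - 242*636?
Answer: -307825/2 ≈ -1.5391e+5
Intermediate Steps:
T(L) = -1/2
T(36) - 242*636 = -1/2 - 242*636 = -1/2 - 153912 = -307825/2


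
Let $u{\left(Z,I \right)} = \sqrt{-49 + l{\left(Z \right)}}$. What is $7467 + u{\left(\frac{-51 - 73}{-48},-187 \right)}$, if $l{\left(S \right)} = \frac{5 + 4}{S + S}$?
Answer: $7467 + \frac{i \sqrt{45415}}{31} \approx 7467.0 + 6.8745 i$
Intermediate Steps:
$l{\left(S \right)} = \frac{9}{2 S}$
$u{\left(Z,I \right)} = \sqrt{-49 + \frac{9}{2 Z}}$
$7467 + u{\left(\frac{-51 - 73}{-48},-187 \right)} = 7467 + \frac{\sqrt{-196 + \frac{18}{\left(-51 - 73\right) \frac{1}{-48}}}}{2} = 7467 + \frac{\sqrt{-196 + \frac{18}{\left(-124\right) \left(- \frac{1}{48}\right)}}}{2} = 7467 + \frac{\sqrt{-196 + \frac{18}{\frac{31}{12}}}}{2} = 7467 + \frac{\sqrt{-196 + 18 \cdot \frac{12}{31}}}{2} = 7467 + \frac{\sqrt{-196 + \frac{216}{31}}}{2} = 7467 + \frac{\sqrt{- \frac{5860}{31}}}{2} = 7467 + \frac{\frac{2}{31} i \sqrt{45415}}{2} = 7467 + \frac{i \sqrt{45415}}{31}$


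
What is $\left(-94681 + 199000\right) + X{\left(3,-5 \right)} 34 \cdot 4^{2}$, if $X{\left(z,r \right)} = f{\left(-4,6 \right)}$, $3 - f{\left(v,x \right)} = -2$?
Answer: $107039$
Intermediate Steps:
$f{\left(v,x \right)} = 5$ ($f{\left(v,x \right)} = 3 - -2 = 3 + 2 = 5$)
$X{\left(z,r \right)} = 5$
$\left(-94681 + 199000\right) + X{\left(3,-5 \right)} 34 \cdot 4^{2} = \left(-94681 + 199000\right) + 5 \cdot 34 \cdot 4^{2} = 104319 + 170 \cdot 16 = 104319 + 2720 = 107039$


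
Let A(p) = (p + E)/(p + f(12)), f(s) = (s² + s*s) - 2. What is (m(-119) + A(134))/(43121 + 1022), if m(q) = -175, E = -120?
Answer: -5249/1324290 ≈ -0.0039636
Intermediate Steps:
f(s) = -2 + 2*s² (f(s) = (s² + s²) - 2 = 2*s² - 2 = -2 + 2*s²)
A(p) = (-120 + p)/(286 + p) (A(p) = (p - 120)/(p + (-2 + 2*12²)) = (-120 + p)/(p + (-2 + 2*144)) = (-120 + p)/(p + (-2 + 288)) = (-120 + p)/(p + 286) = (-120 + p)/(286 + p))
(m(-119) + A(134))/(43121 + 1022) = (-175 + (-120 + 134)/(286 + 134))/(43121 + 1022) = (-175 + 14/420)/44143 = (-175 + (1/420)*14)*(1/44143) = (-175 + 1/30)*(1/44143) = -5249/30*1/44143 = -5249/1324290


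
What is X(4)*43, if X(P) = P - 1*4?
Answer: 0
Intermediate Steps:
X(P) = -4 + P (X(P) = P - 4 = -4 + P)
X(4)*43 = (-4 + 4)*43 = 0*43 = 0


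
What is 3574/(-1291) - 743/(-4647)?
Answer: -15649165/5999277 ≈ -2.6085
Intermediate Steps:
3574/(-1291) - 743/(-4647) = 3574*(-1/1291) - 743*(-1/4647) = -3574/1291 + 743/4647 = -15649165/5999277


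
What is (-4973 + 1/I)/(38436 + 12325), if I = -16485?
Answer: -81979906/836795085 ≈ -0.097969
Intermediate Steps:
(-4973 + 1/I)/(38436 + 12325) = (-4973 + 1/(-16485))/(38436 + 12325) = (-4973 - 1/16485)/50761 = -81979906/16485*1/50761 = -81979906/836795085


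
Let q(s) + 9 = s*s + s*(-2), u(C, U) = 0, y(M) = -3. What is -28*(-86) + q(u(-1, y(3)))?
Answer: 2399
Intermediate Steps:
q(s) = -9 + s**2 - 2*s (q(s) = -9 + (s*s + s*(-2)) = -9 + (s**2 - 2*s) = -9 + s**2 - 2*s)
-28*(-86) + q(u(-1, y(3))) = -28*(-86) + (-9 + 0**2 - 2*0) = 2408 + (-9 + 0 + 0) = 2408 - 9 = 2399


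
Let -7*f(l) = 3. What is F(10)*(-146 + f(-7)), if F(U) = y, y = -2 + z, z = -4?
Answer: 6150/7 ≈ 878.57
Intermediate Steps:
f(l) = -3/7 (f(l) = -⅐*3 = -3/7)
y = -6 (y = -2 - 4 = -6)
F(U) = -6
F(10)*(-146 + f(-7)) = -6*(-146 - 3/7) = -6*(-1025/7) = 6150/7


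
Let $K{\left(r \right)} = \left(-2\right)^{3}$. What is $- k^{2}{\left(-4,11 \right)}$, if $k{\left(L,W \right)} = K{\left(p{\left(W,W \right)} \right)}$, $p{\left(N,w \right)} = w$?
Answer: $-64$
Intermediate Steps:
$K{\left(r \right)} = -8$
$k{\left(L,W \right)} = -8$
$- k^{2}{\left(-4,11 \right)} = - \left(-8\right)^{2} = \left(-1\right) 64 = -64$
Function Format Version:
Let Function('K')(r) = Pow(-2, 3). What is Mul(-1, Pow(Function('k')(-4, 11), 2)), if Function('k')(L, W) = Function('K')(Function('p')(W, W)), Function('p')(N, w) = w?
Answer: -64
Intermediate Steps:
Function('K')(r) = -8
Function('k')(L, W) = -8
Mul(-1, Pow(Function('k')(-4, 11), 2)) = Mul(-1, Pow(-8, 2)) = Mul(-1, 64) = -64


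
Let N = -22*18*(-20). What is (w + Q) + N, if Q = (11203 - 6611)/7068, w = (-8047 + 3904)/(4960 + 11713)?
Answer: 233344452643/29461191 ≈ 7920.4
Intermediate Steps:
w = -4143/16673 ≈ -0.24849
N = 7920 (N = -396*(-20) = 7920)
Q = 1148/1767 (Q = 4592*(1/7068) = 1148/1767 ≈ 0.64969)
(w + Q) + N = (-4143/16673 + 1148/1767) + 7920 = 11819923/29461191 + 7920 = 233344452643/29461191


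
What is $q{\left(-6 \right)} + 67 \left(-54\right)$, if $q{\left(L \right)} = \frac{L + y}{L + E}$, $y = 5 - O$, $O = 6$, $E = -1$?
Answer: $-3617$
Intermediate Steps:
$y = -1$ ($y = 5 - 6 = -1$)
$q{\left(L \right)} = 1$ ($q{\left(L \right)} = \frac{L - 1}{L - 1} = \frac{-1 + L}{-1 + L} = 1$)
$q{\left(-6 \right)} + 67 \left(-54\right) = 1 + 67 \left(-54\right) = 1 - 3618 = -3617$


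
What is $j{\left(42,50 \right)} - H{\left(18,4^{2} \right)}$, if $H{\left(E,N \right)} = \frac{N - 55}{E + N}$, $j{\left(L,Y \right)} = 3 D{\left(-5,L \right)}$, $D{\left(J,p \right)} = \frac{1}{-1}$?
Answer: $- \frac{63}{34} \approx -1.8529$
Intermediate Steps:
$D{\left(J,p \right)} = -1$
$j{\left(L,Y \right)} = -3$ ($j{\left(L,Y \right)} = 3 \left(-1\right) = -3$)
$H{\left(E,N \right)} = \frac{-55 + N}{E + N}$
$j{\left(42,50 \right)} - H{\left(18,4^{2} \right)} = -3 - \frac{-55 + 4^{2}}{18 + 4^{2}} = -3 - \frac{-55 + 16}{18 + 16} = -3 - \frac{1}{34} \left(-39\right) = -3 - - \frac{39}{34} = -3 + \frac{39}{34} = - \frac{63}{34}$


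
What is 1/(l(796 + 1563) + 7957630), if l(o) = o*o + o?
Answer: 1/13524870 ≈ 7.3938e-8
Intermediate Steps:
l(o) = o + o**2 (l(o) = o**2 + o = o + o**2)
1/(l(796 + 1563) + 7957630) = 1/((796 + 1563)*(1 + (796 + 1563)) + 7957630) = 1/(2359*(1 + 2359) + 7957630) = 1/(2359*2360 + 7957630) = 1/(5567240 + 7957630) = 1/13524870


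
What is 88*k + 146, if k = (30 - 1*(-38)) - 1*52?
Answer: 1554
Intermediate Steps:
k = 16 (k = (30 + 38) - 52 = 68 - 52 = 16)
88*k + 146 = 88*16 + 146 = 1408 + 146 = 1554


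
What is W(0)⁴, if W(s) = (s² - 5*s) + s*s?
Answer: 0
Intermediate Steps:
W(s) = -5*s + 2*s² (W(s) = (s² - 5*s) + s² = -5*s + 2*s²)
W(0)⁴ = (0*(-5 + 2*0))⁴ = (0*(-5 + 0))⁴ = (0*(-5))⁴ = 0⁴ = 0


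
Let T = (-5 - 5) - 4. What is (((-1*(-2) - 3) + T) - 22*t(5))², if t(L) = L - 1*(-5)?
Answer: 55225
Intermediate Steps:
t(L) = 5 + L (t(L) = L + 5 = 5 + L)
T = -14 (T = -10 - 4 = -14)
(((-1*(-2) - 3) + T) - 22*t(5))² = (((-1*(-2) - 3) - 14) - 22*(5 + 5))² = (((2 - 3) - 14) - 22*10)² = ((-1 - 14) - 220)² = (-15 - 220)² = (-235)² = 55225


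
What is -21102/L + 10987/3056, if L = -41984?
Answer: 16430185/4009472 ≈ 4.0978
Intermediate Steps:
-21102/L + 10987/3056 = -21102/(-41984) + 10987/3056 = -21102*(-1/41984) + 10987*(1/3056) = 10551/20992 + 10987/3056 = 16430185/4009472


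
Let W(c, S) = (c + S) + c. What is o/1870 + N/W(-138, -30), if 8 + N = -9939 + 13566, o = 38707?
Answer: 74659/8415 ≈ 8.8721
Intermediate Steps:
W(c, S) = S + 2*c (W(c, S) = (S + c) + c = S + 2*c)
N = 3619 (N = -8 + (-9939 + 13566) = -8 + 3627 = 3619)
o/1870 + N/W(-138, -30) = 38707/1870 + 3619/(-30 + 2*(-138)) = 38707*(1/1870) + 3619/(-30 - 276) = 38707/1870 + 3619/(-306) = 38707/1870 + 3619*(-1/306) = 38707/1870 - 3619/306 = 74659/8415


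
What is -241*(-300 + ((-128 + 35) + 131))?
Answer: 63142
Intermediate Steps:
-241*(-300 + ((-128 + 35) + 131)) = -241*(-300 + (-93 + 131)) = -241*(-300 + 38) = -241*(-262) = 63142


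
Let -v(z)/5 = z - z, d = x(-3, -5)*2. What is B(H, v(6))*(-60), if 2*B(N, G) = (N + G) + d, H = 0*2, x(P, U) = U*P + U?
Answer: -600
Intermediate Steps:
x(P, U) = U + P*U (x(P, U) = P*U + U = U + P*U)
d = 20 (d = -5*(1 - 3)*2 = -5*(-2)*2 = 10*2 = 20)
v(z) = 0 (v(z) = -5*(z - z) = -5*0 = 0)
H = 0
B(N, G) = 10 + G/2 + N/2 (B(N, G) = ((N + G) + 20)/2 = ((G + N) + 20)/2 = (20 + G + N)/2 = 10 + G/2 + N/2)
B(H, v(6))*(-60) = (10 + (½)*0 + (½)*0)*(-60) = (10 + 0 + 0)*(-60) = 10*(-60) = -600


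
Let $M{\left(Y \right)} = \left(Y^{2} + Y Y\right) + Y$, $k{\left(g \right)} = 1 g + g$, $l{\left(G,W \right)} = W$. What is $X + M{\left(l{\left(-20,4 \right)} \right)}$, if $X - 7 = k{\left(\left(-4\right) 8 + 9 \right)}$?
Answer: $-3$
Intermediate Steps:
$k{\left(g \right)} = 2 g$ ($k{\left(g \right)} = g + g = 2 g$)
$M{\left(Y \right)} = Y + 2 Y^{2}$ ($M{\left(Y \right)} = \left(Y^{2} + Y^{2}\right) + Y = 2 Y^{2} + Y = Y + 2 Y^{2}$)
$X = -39$ ($X = 7 + 2 \left(\left(-4\right) 8 + 9\right) = 7 + 2 \left(-32 + 9\right) = 7 + 2 \left(-23\right) = 7 - 46 = -39$)
$X + M{\left(l{\left(-20,4 \right)} \right)} = -39 + 4 \left(1 + 2 \cdot 4\right) = -39 + 4 \left(1 + 8\right) = -39 + 4 \cdot 9 = -39 + 36 = -3$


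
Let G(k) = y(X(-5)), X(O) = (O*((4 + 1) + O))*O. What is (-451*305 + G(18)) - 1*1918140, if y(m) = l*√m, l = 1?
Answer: -2055695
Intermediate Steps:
X(O) = O²*(5 + O) (X(O) = (O*(5 + O))*O = O²*(5 + O))
y(m) = √m (y(m) = 1*√m = √m)
G(k) = 0 (G(k) = √((-5)²*(5 - 5)) = √(25*0) = √0 = 0)
(-451*305 + G(18)) - 1*1918140 = (-451*305 + 0) - 1*1918140 = (-137555 + 0) - 1918140 = -137555 - 1918140 = -2055695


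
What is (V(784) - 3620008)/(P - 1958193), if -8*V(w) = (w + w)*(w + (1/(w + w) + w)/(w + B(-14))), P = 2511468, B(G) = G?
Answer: -23247048833/3408174000 ≈ -6.8210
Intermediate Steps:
V(w) = -w*(w + (w + 1/(2*w))/(-14 + w))/4 (V(w) = -(w + w)*(w + (1/(w + w) + w)/(w - 14))/8 = -2*w*(w + (1/(2*w) + w)/(-14 + w))/8 = -2*w*(w + (w + 1/(2*w))/(-14 + w))/8 = -w*(w + (w + 1/(2*w))/(-14 + w))/4)
(V(784) - 3620008)/(P - 1958193) = ((-1 - 2*784³ + 26*784²)/(8*(-14 + 784)) - 3620008)/(2511468 - 1958193) = ((⅛)*(-1 - 2*481890304 + 26*614656)/770 - 3620008)/553275 = ((⅛)*(1/770)*(-1 - 963780608 + 15981056) - 3620008)*(1/553275) = ((⅛)*(1/770)*(-947799553) - 3620008)*(1/553275) = (-947799553/6160 - 3620008)*(1/553275) = -23247048833/6160*1/553275 = -23247048833/3408174000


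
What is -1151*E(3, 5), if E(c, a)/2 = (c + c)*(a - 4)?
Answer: -13812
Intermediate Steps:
E(c, a) = 4*c*(-4 + a) (E(c, a) = 2*((c + c)*(a - 4)) = 2*((2*c)*(-4 + a)) = 2*(2*c*(-4 + a)) = 4*c*(-4 + a))
-1151*E(3, 5) = -4604*3*(-4 + 5) = -4604*3 = -1151*12 = -13812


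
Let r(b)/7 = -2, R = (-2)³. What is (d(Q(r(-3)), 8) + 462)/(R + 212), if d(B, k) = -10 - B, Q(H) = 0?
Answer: 113/51 ≈ 2.2157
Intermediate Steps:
R = -8
r(b) = -14 (r(b) = 7*(-2) = -14)
(d(Q(r(-3)), 8) + 462)/(R + 212) = ((-10 - 1*0) + 462)/(-8 + 212) = ((-10 + 0) + 462)/204 = (-10 + 462)*(1/204) = 452*(1/204) = 113/51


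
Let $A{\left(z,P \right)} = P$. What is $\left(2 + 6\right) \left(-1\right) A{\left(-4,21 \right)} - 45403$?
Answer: $-45571$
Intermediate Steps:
$\left(2 + 6\right) \left(-1\right) A{\left(-4,21 \right)} - 45403 = \left(2 + 6\right) \left(-1\right) 21 - 45403 = 8 \left(-1\right) 21 - 45403 = \left(-8\right) 21 - 45403 = -168 - 45403 = -45571$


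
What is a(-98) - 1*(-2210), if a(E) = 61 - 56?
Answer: 2215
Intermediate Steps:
a(E) = 5
a(-98) - 1*(-2210) = 5 - 1*(-2210) = 5 + 2210 = 2215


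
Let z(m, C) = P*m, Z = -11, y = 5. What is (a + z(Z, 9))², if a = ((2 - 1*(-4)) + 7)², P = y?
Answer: 12996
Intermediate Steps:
P = 5
z(m, C) = 5*m
a = 169 (a = ((2 + 4) + 7)² = (6 + 7)² = 13² = 169)
(a + z(Z, 9))² = (169 + 5*(-11))² = (169 - 55)² = 114² = 12996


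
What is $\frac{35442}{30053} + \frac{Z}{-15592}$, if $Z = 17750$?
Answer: $\frac{9585457}{234293188} \approx 0.040912$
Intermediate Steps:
$\frac{35442}{30053} + \frac{Z}{-15592} = \frac{35442}{30053} + \frac{17750}{-15592} = 35442 \cdot \frac{1}{30053} + 17750 \left(- \frac{1}{15592}\right) = \frac{35442}{30053} - \frac{8875}{7796} = \frac{9585457}{234293188}$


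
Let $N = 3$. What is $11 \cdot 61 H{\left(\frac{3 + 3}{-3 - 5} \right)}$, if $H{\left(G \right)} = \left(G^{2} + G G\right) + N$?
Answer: $\frac{22143}{8} \approx 2767.9$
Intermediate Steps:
$H{\left(G \right)} = 3 + 2 G^{2}$ ($H{\left(G \right)} = \left(G^{2} + G G\right) + 3 = \left(G^{2} + G^{2}\right) + 3 = 2 G^{2} + 3 = 3 + 2 G^{2}$)
$11 \cdot 61 H{\left(\frac{3 + 3}{-3 - 5} \right)} = 11 \cdot 61 \left(3 + 2 \left(\frac{3 + 3}{-3 - 5}\right)^{2}\right) = 671 \left(3 + 2 \left(\frac{6}{-8}\right)^{2}\right) = 671 \left(3 + 2 \left(6 \left(- \frac{1}{8}\right)\right)^{2}\right) = 671 \left(3 + 2 \left(- \frac{3}{4}\right)^{2}\right) = 671 \left(3 + 2 \cdot \frac{9}{16}\right) = 671 \left(3 + \frac{9}{8}\right) = 671 \cdot \frac{33}{8} = \frac{22143}{8}$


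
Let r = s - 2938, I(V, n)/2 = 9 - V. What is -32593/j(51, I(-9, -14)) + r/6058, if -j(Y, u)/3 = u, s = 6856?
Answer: 98935769/327132 ≈ 302.43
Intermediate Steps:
I(V, n) = 18 - 2*V (I(V, n) = 2*(9 - V) = 18 - 2*V)
j(Y, u) = -3*u
r = 3918 (r = 6856 - 2938 = 3918)
-32593/j(51, I(-9, -14)) + r/6058 = -32593*(-1/(3*(18 - 2*(-9)))) + 3918/6058 = -32593*(-1/(3*(18 + 18))) + 3918*(1/6058) = -32593/((-3*36)) + 1959/3029 = -32593/(-108) + 1959/3029 = -32593*(-1/108) + 1959/3029 = 32593/108 + 1959/3029 = 98935769/327132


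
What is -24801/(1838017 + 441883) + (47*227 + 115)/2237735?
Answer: -883189261/145766057900 ≈ -0.0060589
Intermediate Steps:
-24801/(1838017 + 441883) + (47*227 + 115)/2237735 = -24801/2279900 + (10669 + 115)*(1/2237735) = -24801*1/2279900 + 10784*(1/2237735) = -3543/325700 + 10784/2237735 = -883189261/145766057900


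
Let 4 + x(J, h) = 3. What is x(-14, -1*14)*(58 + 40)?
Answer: -98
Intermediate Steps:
x(J, h) = -1 (x(J, h) = -4 + 3 = -1)
x(-14, -1*14)*(58 + 40) = -(58 + 40) = -1*98 = -98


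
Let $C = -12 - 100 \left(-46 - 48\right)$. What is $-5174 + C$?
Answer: $4214$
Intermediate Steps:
$C = 9388$ ($C = -12 - 100 \left(-46 - 48\right) = -12 - -9400 = -12 + 9400 = 9388$)
$-5174 + C = -5174 + 9388 = 4214$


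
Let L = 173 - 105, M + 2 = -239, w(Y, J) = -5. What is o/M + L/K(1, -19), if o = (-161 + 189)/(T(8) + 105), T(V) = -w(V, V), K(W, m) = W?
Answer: 901326/13255 ≈ 67.999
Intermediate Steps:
M = -241 (M = -2 - 239 = -241)
T(V) = 5 (T(V) = -1*(-5) = 5)
o = 14/55 (o = (-161 + 189)/(5 + 105) = 28/110 = 28*(1/110) = 14/55 ≈ 0.25455)
L = 68
o/M + L/K(1, -19) = (14/55)/(-241) + 68/1 = (14/55)*(-1/241) + 68*1 = -14/13255 + 68 = 901326/13255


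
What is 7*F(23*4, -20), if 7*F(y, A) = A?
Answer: -20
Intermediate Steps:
F(y, A) = A/7
7*F(23*4, -20) = 7*((⅐)*(-20)) = 7*(-20/7) = -20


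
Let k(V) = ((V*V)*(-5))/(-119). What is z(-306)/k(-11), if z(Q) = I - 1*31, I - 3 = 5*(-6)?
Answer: -6902/605 ≈ -11.408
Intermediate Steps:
k(V) = 5*V²/119 (k(V) = (V²*(-5))*(-1/119) = -5*V²*(-1/119) = 5*V²/119)
I = -27 (I = 3 + 5*(-6) = 3 - 30 = -27)
z(Q) = -58 (z(Q) = -27 - 1*31 = -27 - 31 = -58)
z(-306)/k(-11) = -58/((5/119)*(-11)²) = -58/((5/119)*121) = -58/605/119 = -58*119/605 = -6902/605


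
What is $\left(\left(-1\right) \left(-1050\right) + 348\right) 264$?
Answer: $369072$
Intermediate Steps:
$\left(\left(-1\right) \left(-1050\right) + 348\right) 264 = \left(1050 + 348\right) 264 = 1398 \cdot 264 = 369072$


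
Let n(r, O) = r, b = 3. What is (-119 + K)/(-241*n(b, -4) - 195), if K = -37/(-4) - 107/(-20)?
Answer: 29/255 ≈ 0.11373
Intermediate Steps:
K = 73/5 (K = -37*(-¼) - 107*(-1/20) = 37/4 + 107/20 = 73/5 ≈ 14.600)
(-119 + K)/(-241*n(b, -4) - 195) = (-119 + 73/5)/(-241*3 - 195) = -522/(5*(-723 - 195)) = -522/5/(-918) = -522/5*(-1/918) = 29/255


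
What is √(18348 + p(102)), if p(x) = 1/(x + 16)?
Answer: 7*√5213830/118 ≈ 135.45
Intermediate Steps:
p(x) = 1/(16 + x)
√(18348 + p(102)) = √(18348 + 1/(16 + 102)) = √(18348 + 1/118) = √(2165065/118) = 7*√5213830/118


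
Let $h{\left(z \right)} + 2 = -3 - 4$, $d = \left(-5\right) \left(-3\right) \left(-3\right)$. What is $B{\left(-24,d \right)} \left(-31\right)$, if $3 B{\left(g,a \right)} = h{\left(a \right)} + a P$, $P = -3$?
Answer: $-1302$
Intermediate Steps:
$d = -45$ ($d = 15 \left(-3\right) = -45$)
$h{\left(z \right)} = -9$ ($h{\left(z \right)} = -2 - 7 = -9$)
$B{\left(g,a \right)} = -3 - a$ ($B{\left(g,a \right)} = \frac{-9 + a \left(-3\right)}{3} = \frac{-9 - 3 a}{3} = -3 - a$)
$B{\left(-24,d \right)} \left(-31\right) = \left(-3 - -45\right) \left(-31\right) = \left(-3 + 45\right) \left(-31\right) = 42 \left(-31\right) = -1302$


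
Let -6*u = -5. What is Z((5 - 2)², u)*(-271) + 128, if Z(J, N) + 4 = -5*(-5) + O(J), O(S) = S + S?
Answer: -10441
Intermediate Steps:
u = ⅚ (u = -⅙*(-5) = ⅚ ≈ 0.83333)
O(S) = 2*S
Z(J, N) = 21 + 2*J (Z(J, N) = -4 + (-5*(-5) + 2*J) = -4 + (25 + 2*J) = 21 + 2*J)
Z((5 - 2)², u)*(-271) + 128 = (21 + 2*(5 - 2)²)*(-271) + 128 = (21 + 2*3²)*(-271) + 128 = (21 + 2*9)*(-271) + 128 = (21 + 18)*(-271) + 128 = 39*(-271) + 128 = -10569 + 128 = -10441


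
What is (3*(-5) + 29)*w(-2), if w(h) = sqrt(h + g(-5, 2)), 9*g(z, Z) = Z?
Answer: 56*I/3 ≈ 18.667*I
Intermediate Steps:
g(z, Z) = Z/9
w(h) = sqrt(2/9 + h) (w(h) = sqrt(h + (1/9)*2) = sqrt(h + 2/9) = sqrt(2/9 + h))
(3*(-5) + 29)*w(-2) = (3*(-5) + 29)*(sqrt(2 + 9*(-2))/3) = (-15 + 29)*(sqrt(2 - 18)/3) = 14*(sqrt(-16)/3) = 14*((4*I)/3) = 14*(4*I/3) = 56*I/3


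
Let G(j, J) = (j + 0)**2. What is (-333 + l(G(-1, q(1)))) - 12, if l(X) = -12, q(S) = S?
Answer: -357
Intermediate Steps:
G(j, J) = j**2
(-333 + l(G(-1, q(1)))) - 12 = (-333 - 12) - 12 = -345 - 12 = -357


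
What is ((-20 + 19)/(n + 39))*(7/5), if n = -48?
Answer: 7/45 ≈ 0.15556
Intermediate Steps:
((-20 + 19)/(n + 39))*(7/5) = ((-20 + 19)/(-48 + 39))*(7/5) = (-1/(-9))*(7*(⅕)) = -1*(-⅑)*(7/5) = (⅑)*(7/5) = 7/45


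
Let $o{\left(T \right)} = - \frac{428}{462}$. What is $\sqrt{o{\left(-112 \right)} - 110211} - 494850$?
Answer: $-494850 + \frac{i \sqrt{5881018605}}{231} \approx -4.9485 \cdot 10^{5} + 331.98 i$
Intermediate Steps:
$o{\left(T \right)} = - \frac{214}{231}$ ($o{\left(T \right)} = \left(-428\right) \frac{1}{462} = - \frac{214}{231}$)
$\sqrt{o{\left(-112 \right)} - 110211} - 494850 = \sqrt{- \frac{214}{231} - 110211} - 494850 = \sqrt{- \frac{25458955}{231}} - 494850 = \frac{i \sqrt{5881018605}}{231} - 494850 = -494850 + \frac{i \sqrt{5881018605}}{231}$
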